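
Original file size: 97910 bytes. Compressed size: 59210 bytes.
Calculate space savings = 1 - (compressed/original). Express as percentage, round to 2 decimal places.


ratio = compressed/original = 59210/97910 = 0.604739
savings = 1 - ratio = 1 - 0.604739 = 0.395261
as a percentage: 0.395261 * 100 = 39.53%

Space savings = 1 - 59210/97910 = 39.53%


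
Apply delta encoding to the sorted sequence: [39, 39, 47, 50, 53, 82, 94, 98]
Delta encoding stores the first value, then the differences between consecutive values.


First value: 39
Deltas:
  39 - 39 = 0
  47 - 39 = 8
  50 - 47 = 3
  53 - 50 = 3
  82 - 53 = 29
  94 - 82 = 12
  98 - 94 = 4


Delta encoded: [39, 0, 8, 3, 3, 29, 12, 4]


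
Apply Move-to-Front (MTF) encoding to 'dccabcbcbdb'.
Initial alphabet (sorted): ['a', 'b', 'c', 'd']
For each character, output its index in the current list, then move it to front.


MTF encoding:
'd': index 3 in ['a', 'b', 'c', 'd'] -> ['d', 'a', 'b', 'c']
'c': index 3 in ['d', 'a', 'b', 'c'] -> ['c', 'd', 'a', 'b']
'c': index 0 in ['c', 'd', 'a', 'b'] -> ['c', 'd', 'a', 'b']
'a': index 2 in ['c', 'd', 'a', 'b'] -> ['a', 'c', 'd', 'b']
'b': index 3 in ['a', 'c', 'd', 'b'] -> ['b', 'a', 'c', 'd']
'c': index 2 in ['b', 'a', 'c', 'd'] -> ['c', 'b', 'a', 'd']
'b': index 1 in ['c', 'b', 'a', 'd'] -> ['b', 'c', 'a', 'd']
'c': index 1 in ['b', 'c', 'a', 'd'] -> ['c', 'b', 'a', 'd']
'b': index 1 in ['c', 'b', 'a', 'd'] -> ['b', 'c', 'a', 'd']
'd': index 3 in ['b', 'c', 'a', 'd'] -> ['d', 'b', 'c', 'a']
'b': index 1 in ['d', 'b', 'c', 'a'] -> ['b', 'd', 'c', 'a']


Output: [3, 3, 0, 2, 3, 2, 1, 1, 1, 3, 1]


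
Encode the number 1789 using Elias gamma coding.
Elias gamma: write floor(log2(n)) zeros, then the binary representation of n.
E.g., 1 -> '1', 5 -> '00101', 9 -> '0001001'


num_bits = floor(log2(1789)) + 1 = 11
leading_zeros = num_bits - 1 = 10
binary(1789) = 11011111101

Elias gamma(1789) = '0000000000' + '11011111101' = 000000000011011111101 (21 bits)


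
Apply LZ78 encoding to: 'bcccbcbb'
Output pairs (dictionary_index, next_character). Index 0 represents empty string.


LZ78 encoding steps:
Dictionary: {0: ''}
Step 1: w='' (idx 0), next='b' -> output (0, 'b'), add 'b' as idx 1
Step 2: w='' (idx 0), next='c' -> output (0, 'c'), add 'c' as idx 2
Step 3: w='c' (idx 2), next='c' -> output (2, 'c'), add 'cc' as idx 3
Step 4: w='b' (idx 1), next='c' -> output (1, 'c'), add 'bc' as idx 4
Step 5: w='b' (idx 1), next='b' -> output (1, 'b'), add 'bb' as idx 5


Encoded: [(0, 'b'), (0, 'c'), (2, 'c'), (1, 'c'), (1, 'b')]


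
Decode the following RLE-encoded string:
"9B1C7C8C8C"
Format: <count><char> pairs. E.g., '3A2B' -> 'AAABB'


Expanding each <count><char> pair:
  9B -> 'BBBBBBBBB'
  1C -> 'C'
  7C -> 'CCCCCCC'
  8C -> 'CCCCCCCC'
  8C -> 'CCCCCCCC'

Decoded = BBBBBBBBBCCCCCCCCCCCCCCCCCCCCCCCC


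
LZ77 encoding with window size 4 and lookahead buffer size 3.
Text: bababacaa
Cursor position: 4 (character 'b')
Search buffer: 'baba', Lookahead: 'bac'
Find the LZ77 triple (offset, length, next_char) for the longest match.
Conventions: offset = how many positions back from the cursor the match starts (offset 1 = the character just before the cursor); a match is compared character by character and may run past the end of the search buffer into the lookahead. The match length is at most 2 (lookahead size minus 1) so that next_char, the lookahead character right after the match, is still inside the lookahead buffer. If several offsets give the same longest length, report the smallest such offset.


Try each offset into the search buffer:
  offset=1 (pos 3, char 'a'): match length 0
  offset=2 (pos 2, char 'b'): match length 2
  offset=3 (pos 1, char 'a'): match length 0
  offset=4 (pos 0, char 'b'): match length 2
Longest match has length 2, found at offsets 2, 4; take the smallest, offset 2.
next_char = character at position 4 + 2 = 6 -> 'c'

Best match: offset=2, length=2 (matching 'ba' starting at position 2)
LZ77 triple: (2, 2, 'c')


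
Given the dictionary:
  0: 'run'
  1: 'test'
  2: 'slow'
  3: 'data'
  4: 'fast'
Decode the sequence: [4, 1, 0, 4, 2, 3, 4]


Look up each index in the dictionary:
  4 -> 'fast'
  1 -> 'test'
  0 -> 'run'
  4 -> 'fast'
  2 -> 'slow'
  3 -> 'data'
  4 -> 'fast'

Decoded: "fast test run fast slow data fast"


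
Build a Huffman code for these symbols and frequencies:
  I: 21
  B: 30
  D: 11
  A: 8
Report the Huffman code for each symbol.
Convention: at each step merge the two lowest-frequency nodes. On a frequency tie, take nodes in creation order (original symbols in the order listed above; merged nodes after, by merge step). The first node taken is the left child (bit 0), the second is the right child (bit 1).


Huffman tree construction:
Step 1: Merge A(8) + D(11) = 19
Step 2: Merge (A+D)(19) + I(21) = 40
Step 3: Merge B(30) + ((A+D)+I)(40) = 70
Read each symbol's code off the tree from the root (left child = 0, right child = 1).

Codes:
  I: 11 (length 2)
  B: 0 (length 1)
  D: 101 (length 3)
  A: 100 (length 3)
Average code length: 129/70 = 1.8429 bits/symbol


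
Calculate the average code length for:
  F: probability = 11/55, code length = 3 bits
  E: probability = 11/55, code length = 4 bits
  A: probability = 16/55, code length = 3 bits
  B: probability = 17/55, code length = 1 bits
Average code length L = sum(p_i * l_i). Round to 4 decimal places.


Weighted contributions p_i * l_i:
  F: (11/55) * 3 = 33/55
  E: (11/55) * 4 = 44/55
  A: (16/55) * 3 = 48/55
  B: (17/55) * 1 = 17/55
Sum = (33 + 44 + 48 + 17)/55 = 142/55

L = 142/55 = 2.5818 bits/symbol


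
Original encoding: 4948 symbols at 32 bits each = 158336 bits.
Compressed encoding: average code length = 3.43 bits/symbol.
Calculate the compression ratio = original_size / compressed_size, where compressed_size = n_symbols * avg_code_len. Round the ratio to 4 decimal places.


original_size = n_symbols * orig_bits = 4948 * 32 = 158336 bits
compressed_size = n_symbols * avg_code_len = 4948 * 3.43 = 16971.64 bits
ratio = original_size / compressed_size = 158336 / 16971.64 = 9.3294

Compression ratio = 9.3294


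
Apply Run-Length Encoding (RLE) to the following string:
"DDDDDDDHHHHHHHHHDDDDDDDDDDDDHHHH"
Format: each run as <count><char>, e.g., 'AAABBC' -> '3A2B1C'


Scanning runs left to right:
  i=0: run of 'D' x 7 -> '7D'
  i=7: run of 'H' x 9 -> '9H'
  i=16: run of 'D' x 12 -> '12D'
  i=28: run of 'H' x 4 -> '4H'

RLE = 7D9H12D4H


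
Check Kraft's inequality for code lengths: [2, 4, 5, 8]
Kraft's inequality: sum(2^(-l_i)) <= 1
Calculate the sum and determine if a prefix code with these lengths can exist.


Sum = 2^(-2) + 2^(-4) + 2^(-5) + 2^(-8)
    = 0.25 + 0.0625 + 0.03125 + 0.00390625
    = 89/256 = 0.34765625
Since 0.34765625 <= 1, Kraft's inequality IS satisfied.
A prefix code with these lengths CAN exist.

Kraft sum = 0.34765625. Satisfied.


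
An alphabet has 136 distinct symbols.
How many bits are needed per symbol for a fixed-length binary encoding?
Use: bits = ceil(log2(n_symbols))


log2(136) = 7.0875
Bracket: 2^7 = 128 < 136 <= 2^8 = 256
So ceil(log2(136)) = 8

bits = ceil(log2(136)) = ceil(7.0875) = 8 bits


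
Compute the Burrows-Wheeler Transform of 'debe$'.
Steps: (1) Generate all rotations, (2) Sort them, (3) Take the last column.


Rotations (sorted):
  0: $debe -> last char: e
  1: be$de -> last char: e
  2: debe$ -> last char: $
  3: e$deb -> last char: b
  4: ebe$d -> last char: d


BWT = ee$bd


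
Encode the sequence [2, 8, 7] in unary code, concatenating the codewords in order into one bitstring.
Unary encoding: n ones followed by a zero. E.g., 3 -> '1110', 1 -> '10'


Encode each number as n ones followed by a terminating 0:
  2 -> 110 (3 bits)
  8 -> 111111110 (9 bits)
  7 -> 11111110 (8 bits)
Total length = 3 + 9 + 8 = 20 bits.

Unary([2, 8, 7]) = 11011111111011111110 (20 bits)


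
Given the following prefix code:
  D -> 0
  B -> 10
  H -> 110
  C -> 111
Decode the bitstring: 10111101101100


Decoding step by step:
Bits 10 -> B
Bits 111 -> C
Bits 10 -> B
Bits 110 -> H
Bits 110 -> H
Bits 0 -> D


Decoded message: BCBHHD


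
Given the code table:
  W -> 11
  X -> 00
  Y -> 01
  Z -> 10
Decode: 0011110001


Decoding:
00 -> X
11 -> W
11 -> W
00 -> X
01 -> Y


Result: XWWXY


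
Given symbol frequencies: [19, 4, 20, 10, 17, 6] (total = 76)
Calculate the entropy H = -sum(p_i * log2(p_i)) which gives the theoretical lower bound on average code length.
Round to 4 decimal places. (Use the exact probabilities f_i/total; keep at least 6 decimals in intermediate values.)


Per-symbol terms -p_i * log2(p_i) with p_i = f_i/76:
  p = 19/76 = 0.250000: log2(p) = -2.000000, -p*log2(p) = 0.500000
  p = 4/76 = 0.052632: log2(p) = -4.247928, -p*log2(p) = 0.223575
  p = 20/76 = 0.263158: log2(p) = -1.925999, -p*log2(p) = 0.506842
  p = 10/76 = 0.131579: log2(p) = -2.925999, -p*log2(p) = 0.385000
  p = 17/76 = 0.223684: log2(p) = -2.160465, -p*log2(p) = 0.483262
  p = 6/76 = 0.078947: log2(p) = -3.662965, -p*log2(p) = 0.289181
H = 0.500000 + 0.223575 + 0.506842 + 0.385000 + 0.483262 + 0.289181 = 2.387860

H = 2.3879 bits/symbol


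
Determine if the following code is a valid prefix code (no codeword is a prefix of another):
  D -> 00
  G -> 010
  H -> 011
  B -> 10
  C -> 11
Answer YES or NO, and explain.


Checking each pair (does one codeword prefix another?):
  D='00' vs G='010': no prefix
  D='00' vs H='011': no prefix
  D='00' vs B='10': no prefix
  D='00' vs C='11': no prefix
  G='010' vs D='00': no prefix
  G='010' vs H='011': no prefix
  G='010' vs B='10': no prefix
  G='010' vs C='11': no prefix
  H='011' vs D='00': no prefix
  H='011' vs G='010': no prefix
  H='011' vs B='10': no prefix
  H='011' vs C='11': no prefix
  B='10' vs D='00': no prefix
  B='10' vs G='010': no prefix
  B='10' vs H='011': no prefix
  B='10' vs C='11': no prefix
  C='11' vs D='00': no prefix
  C='11' vs G='010': no prefix
  C='11' vs H='011': no prefix
  C='11' vs B='10': no prefix
No violation found over all pairs.

YES -- this is a valid prefix code. No codeword is a prefix of any other codeword.


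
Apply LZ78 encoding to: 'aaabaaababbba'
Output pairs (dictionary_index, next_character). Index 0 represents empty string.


LZ78 encoding steps:
Dictionary: {0: ''}
Step 1: w='' (idx 0), next='a' -> output (0, 'a'), add 'a' as idx 1
Step 2: w='a' (idx 1), next='a' -> output (1, 'a'), add 'aa' as idx 2
Step 3: w='' (idx 0), next='b' -> output (0, 'b'), add 'b' as idx 3
Step 4: w='aa' (idx 2), next='a' -> output (2, 'a'), add 'aaa' as idx 4
Step 5: w='b' (idx 3), next='a' -> output (3, 'a'), add 'ba' as idx 5
Step 6: w='b' (idx 3), next='b' -> output (3, 'b'), add 'bb' as idx 6
Step 7: w='ba' (idx 5), end of input -> output (5, '')


Encoded: [(0, 'a'), (1, 'a'), (0, 'b'), (2, 'a'), (3, 'a'), (3, 'b'), (5, '')]


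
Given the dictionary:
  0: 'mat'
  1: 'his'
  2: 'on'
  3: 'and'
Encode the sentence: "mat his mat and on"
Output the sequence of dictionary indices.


Look up each word in the dictionary:
  'mat' -> 0
  'his' -> 1
  'mat' -> 0
  'and' -> 3
  'on' -> 2

Encoded: [0, 1, 0, 3, 2]


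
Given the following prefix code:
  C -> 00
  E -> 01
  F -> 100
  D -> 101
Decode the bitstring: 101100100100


Decoding step by step:
Bits 101 -> D
Bits 100 -> F
Bits 100 -> F
Bits 100 -> F


Decoded message: DFFF


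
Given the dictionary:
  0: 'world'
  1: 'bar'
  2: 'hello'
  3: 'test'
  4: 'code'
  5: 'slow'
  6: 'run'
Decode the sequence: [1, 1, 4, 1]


Look up each index in the dictionary:
  1 -> 'bar'
  1 -> 'bar'
  4 -> 'code'
  1 -> 'bar'

Decoded: "bar bar code bar"


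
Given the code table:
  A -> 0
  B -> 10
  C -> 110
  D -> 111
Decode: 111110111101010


Decoding:
111 -> D
110 -> C
111 -> D
10 -> B
10 -> B
10 -> B


Result: DCDBBB


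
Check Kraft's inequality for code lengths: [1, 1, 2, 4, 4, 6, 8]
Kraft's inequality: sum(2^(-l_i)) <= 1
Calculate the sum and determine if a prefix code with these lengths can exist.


Sum = 2^(-1) + 2^(-1) + 2^(-2) + 2^(-4) + 2^(-4) + 2^(-6) + 2^(-8)
    = 0.5 + 0.5 + 0.25 + 0.0625 + 0.0625 + 0.015625 + 0.00390625
    = 357/256 = 1.39453125
Since 1.39453125 > 1, Kraft's inequality is NOT satisfied.
A prefix code with these lengths CANNOT exist.

Kraft sum = 1.39453125. Not satisfied.


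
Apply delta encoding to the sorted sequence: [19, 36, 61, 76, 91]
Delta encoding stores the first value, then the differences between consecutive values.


First value: 19
Deltas:
  36 - 19 = 17
  61 - 36 = 25
  76 - 61 = 15
  91 - 76 = 15


Delta encoded: [19, 17, 25, 15, 15]


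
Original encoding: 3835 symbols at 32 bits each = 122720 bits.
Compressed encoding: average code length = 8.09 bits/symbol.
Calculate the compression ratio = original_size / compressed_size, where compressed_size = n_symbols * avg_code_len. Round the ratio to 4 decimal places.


original_size = n_symbols * orig_bits = 3835 * 32 = 122720 bits
compressed_size = n_symbols * avg_code_len = 3835 * 8.09 = 31025.15 bits
ratio = original_size / compressed_size = 122720 / 31025.15 = 3.9555

Compression ratio = 3.9555


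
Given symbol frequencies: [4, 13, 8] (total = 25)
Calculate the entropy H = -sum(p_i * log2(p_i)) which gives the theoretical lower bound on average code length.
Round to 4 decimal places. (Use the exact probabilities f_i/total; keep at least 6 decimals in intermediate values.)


Per-symbol terms -p_i * log2(p_i) with p_i = f_i/25:
  p = 4/25 = 0.160000: log2(p) = -2.643856, -p*log2(p) = 0.423017
  p = 13/25 = 0.520000: log2(p) = -0.943416, -p*log2(p) = 0.490577
  p = 8/25 = 0.320000: log2(p) = -1.643856, -p*log2(p) = 0.526034
H = 0.423017 + 0.490577 + 0.526034 = 1.439628

H = 1.4396 bits/symbol


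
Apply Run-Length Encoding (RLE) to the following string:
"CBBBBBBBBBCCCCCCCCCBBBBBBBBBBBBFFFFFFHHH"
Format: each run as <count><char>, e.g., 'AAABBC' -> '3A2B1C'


Scanning runs left to right:
  i=0: run of 'C' x 1 -> '1C'
  i=1: run of 'B' x 9 -> '9B'
  i=10: run of 'C' x 9 -> '9C'
  i=19: run of 'B' x 12 -> '12B'
  i=31: run of 'F' x 6 -> '6F'
  i=37: run of 'H' x 3 -> '3H'

RLE = 1C9B9C12B6F3H


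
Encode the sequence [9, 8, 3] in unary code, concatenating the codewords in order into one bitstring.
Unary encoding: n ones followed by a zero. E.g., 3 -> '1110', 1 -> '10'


Encode each number as n ones followed by a terminating 0:
  9 -> 1111111110 (10 bits)
  8 -> 111111110 (9 bits)
  3 -> 1110 (4 bits)
Total length = 10 + 9 + 4 = 23 bits.

Unary([9, 8, 3]) = 11111111101111111101110 (23 bits)


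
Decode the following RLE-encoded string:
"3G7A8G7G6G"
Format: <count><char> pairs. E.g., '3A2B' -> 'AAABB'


Expanding each <count><char> pair:
  3G -> 'GGG'
  7A -> 'AAAAAAA'
  8G -> 'GGGGGGGG'
  7G -> 'GGGGGGG'
  6G -> 'GGGGGG'

Decoded = GGGAAAAAAAGGGGGGGGGGGGGGGGGGGGG


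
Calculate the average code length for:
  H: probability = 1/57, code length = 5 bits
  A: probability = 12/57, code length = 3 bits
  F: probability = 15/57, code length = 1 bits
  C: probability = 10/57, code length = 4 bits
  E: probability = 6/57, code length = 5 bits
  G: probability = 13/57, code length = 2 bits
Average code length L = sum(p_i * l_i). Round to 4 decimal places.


Weighted contributions p_i * l_i:
  H: (1/57) * 5 = 5/57
  A: (12/57) * 3 = 36/57
  F: (15/57) * 1 = 15/57
  C: (10/57) * 4 = 40/57
  E: (6/57) * 5 = 30/57
  G: (13/57) * 2 = 26/57
Sum = (5 + 36 + 15 + 40 + 30 + 26)/57 = 152/57

L = 152/57 = 2.6667 bits/symbol


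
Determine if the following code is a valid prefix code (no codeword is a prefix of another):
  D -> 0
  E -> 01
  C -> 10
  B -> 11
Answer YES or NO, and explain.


Checking each pair (does one codeword prefix another?):
  D='0' vs E='01': prefix -- VIOLATION

NO -- this is NOT a valid prefix code. D (0) is a prefix of E (01).


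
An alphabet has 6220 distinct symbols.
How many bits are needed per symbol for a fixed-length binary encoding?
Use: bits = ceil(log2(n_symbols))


log2(6220) = 12.6027
Bracket: 2^12 = 4096 < 6220 <= 2^13 = 8192
So ceil(log2(6220)) = 13

bits = ceil(log2(6220)) = ceil(12.6027) = 13 bits


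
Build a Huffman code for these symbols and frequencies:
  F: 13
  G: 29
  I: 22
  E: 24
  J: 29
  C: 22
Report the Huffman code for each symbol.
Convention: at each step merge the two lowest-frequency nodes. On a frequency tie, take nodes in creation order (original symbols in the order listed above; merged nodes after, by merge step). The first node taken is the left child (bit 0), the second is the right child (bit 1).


Huffman tree construction:
Step 1: Merge F(13) + I(22) = 35
Step 2: Merge C(22) + E(24) = 46
Step 3: Merge G(29) + J(29) = 58
Step 4: Merge (F+I)(35) + (C+E)(46) = 81
Step 5: Merge (G+J)(58) + ((F+I)+(C+E))(81) = 139
Read each symbol's code off the tree from the root (left child = 0, right child = 1).

Codes:
  F: 100 (length 3)
  G: 00 (length 2)
  I: 101 (length 3)
  E: 111 (length 3)
  J: 01 (length 2)
  C: 110 (length 3)
Average code length: 359/139 = 2.5827 bits/symbol


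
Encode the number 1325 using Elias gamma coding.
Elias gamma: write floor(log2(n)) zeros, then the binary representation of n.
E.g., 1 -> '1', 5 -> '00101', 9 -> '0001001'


num_bits = floor(log2(1325)) + 1 = 11
leading_zeros = num_bits - 1 = 10
binary(1325) = 10100101101

Elias gamma(1325) = '0000000000' + '10100101101' = 000000000010100101101 (21 bits)


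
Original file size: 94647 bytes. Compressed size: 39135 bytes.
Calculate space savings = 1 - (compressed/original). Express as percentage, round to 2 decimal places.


ratio = compressed/original = 39135/94647 = 0.413484
savings = 1 - ratio = 1 - 0.413484 = 0.586516
as a percentage: 0.586516 * 100 = 58.65%

Space savings = 1 - 39135/94647 = 58.65%


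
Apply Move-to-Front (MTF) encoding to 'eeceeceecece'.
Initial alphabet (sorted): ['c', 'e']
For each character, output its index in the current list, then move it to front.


MTF encoding:
'e': index 1 in ['c', 'e'] -> ['e', 'c']
'e': index 0 in ['e', 'c'] -> ['e', 'c']
'c': index 1 in ['e', 'c'] -> ['c', 'e']
'e': index 1 in ['c', 'e'] -> ['e', 'c']
'e': index 0 in ['e', 'c'] -> ['e', 'c']
'c': index 1 in ['e', 'c'] -> ['c', 'e']
'e': index 1 in ['c', 'e'] -> ['e', 'c']
'e': index 0 in ['e', 'c'] -> ['e', 'c']
'c': index 1 in ['e', 'c'] -> ['c', 'e']
'e': index 1 in ['c', 'e'] -> ['e', 'c']
'c': index 1 in ['e', 'c'] -> ['c', 'e']
'e': index 1 in ['c', 'e'] -> ['e', 'c']


Output: [1, 0, 1, 1, 0, 1, 1, 0, 1, 1, 1, 1]


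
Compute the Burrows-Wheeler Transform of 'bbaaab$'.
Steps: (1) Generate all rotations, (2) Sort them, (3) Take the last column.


Rotations (sorted):
  0: $bbaaab -> last char: b
  1: aaab$bb -> last char: b
  2: aab$bba -> last char: a
  3: ab$bbaa -> last char: a
  4: b$bbaaa -> last char: a
  5: baaab$b -> last char: b
  6: bbaaab$ -> last char: $


BWT = bbaaab$


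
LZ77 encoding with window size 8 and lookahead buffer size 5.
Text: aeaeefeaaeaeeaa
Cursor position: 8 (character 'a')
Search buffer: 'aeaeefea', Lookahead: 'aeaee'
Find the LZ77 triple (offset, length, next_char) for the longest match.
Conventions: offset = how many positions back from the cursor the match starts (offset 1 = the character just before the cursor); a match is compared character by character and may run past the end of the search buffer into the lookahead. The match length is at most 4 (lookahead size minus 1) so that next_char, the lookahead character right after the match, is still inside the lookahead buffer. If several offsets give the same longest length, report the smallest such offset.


Try each offset into the search buffer:
  offset=1 (pos 7, char 'a'): match length 1
  offset=2 (pos 6, char 'e'): match length 0
  offset=3 (pos 5, char 'f'): match length 0
  offset=4 (pos 4, char 'e'): match length 0
  offset=5 (pos 3, char 'e'): match length 0
  offset=6 (pos 2, char 'a'): match length 2
  offset=7 (pos 1, char 'e'): match length 0
  offset=8 (pos 0, char 'a'): match length 4
Longest match has length 4 at offset 8.
next_char = character at position 8 + 4 = 12 -> 'e'

Best match: offset=8, length=4 (matching 'aeae' starting at position 0)
LZ77 triple: (8, 4, 'e')


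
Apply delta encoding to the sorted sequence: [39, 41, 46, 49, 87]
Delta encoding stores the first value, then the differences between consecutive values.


First value: 39
Deltas:
  41 - 39 = 2
  46 - 41 = 5
  49 - 46 = 3
  87 - 49 = 38


Delta encoded: [39, 2, 5, 3, 38]


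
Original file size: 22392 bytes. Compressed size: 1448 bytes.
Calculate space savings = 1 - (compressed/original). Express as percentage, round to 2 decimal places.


ratio = compressed/original = 1448/22392 = 0.064666
savings = 1 - ratio = 1 - 0.064666 = 0.935334
as a percentage: 0.935334 * 100 = 93.53%

Space savings = 1 - 1448/22392 = 93.53%


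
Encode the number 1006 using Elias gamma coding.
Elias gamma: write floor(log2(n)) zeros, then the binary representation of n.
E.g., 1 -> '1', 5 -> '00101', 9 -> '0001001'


num_bits = floor(log2(1006)) + 1 = 10
leading_zeros = num_bits - 1 = 9
binary(1006) = 1111101110

Elias gamma(1006) = '000000000' + '1111101110' = 0000000001111101110 (19 bits)


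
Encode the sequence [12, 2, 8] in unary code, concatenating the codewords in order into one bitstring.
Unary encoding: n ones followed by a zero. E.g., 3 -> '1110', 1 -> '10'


Encode each number as n ones followed by a terminating 0:
  12 -> 1111111111110 (13 bits)
  2 -> 110 (3 bits)
  8 -> 111111110 (9 bits)
Total length = 13 + 3 + 9 = 25 bits.

Unary([12, 2, 8]) = 1111111111110110111111110 (25 bits)


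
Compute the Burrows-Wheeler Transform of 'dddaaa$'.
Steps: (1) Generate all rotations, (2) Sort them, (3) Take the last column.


Rotations (sorted):
  0: $dddaaa -> last char: a
  1: a$dddaa -> last char: a
  2: aa$ddda -> last char: a
  3: aaa$ddd -> last char: d
  4: daaa$dd -> last char: d
  5: ddaaa$d -> last char: d
  6: dddaaa$ -> last char: $


BWT = aaaddd$


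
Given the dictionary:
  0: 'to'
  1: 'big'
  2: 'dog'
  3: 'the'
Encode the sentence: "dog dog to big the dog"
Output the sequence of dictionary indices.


Look up each word in the dictionary:
  'dog' -> 2
  'dog' -> 2
  'to' -> 0
  'big' -> 1
  'the' -> 3
  'dog' -> 2

Encoded: [2, 2, 0, 1, 3, 2]


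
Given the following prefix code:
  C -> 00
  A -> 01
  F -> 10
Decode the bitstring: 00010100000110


Decoding step by step:
Bits 00 -> C
Bits 01 -> A
Bits 01 -> A
Bits 00 -> C
Bits 00 -> C
Bits 01 -> A
Bits 10 -> F


Decoded message: CAACCAF


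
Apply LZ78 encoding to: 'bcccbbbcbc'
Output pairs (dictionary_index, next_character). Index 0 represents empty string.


LZ78 encoding steps:
Dictionary: {0: ''}
Step 1: w='' (idx 0), next='b' -> output (0, 'b'), add 'b' as idx 1
Step 2: w='' (idx 0), next='c' -> output (0, 'c'), add 'c' as idx 2
Step 3: w='c' (idx 2), next='c' -> output (2, 'c'), add 'cc' as idx 3
Step 4: w='b' (idx 1), next='b' -> output (1, 'b'), add 'bb' as idx 4
Step 5: w='b' (idx 1), next='c' -> output (1, 'c'), add 'bc' as idx 5
Step 6: w='bc' (idx 5), end of input -> output (5, '')


Encoded: [(0, 'b'), (0, 'c'), (2, 'c'), (1, 'b'), (1, 'c'), (5, '')]


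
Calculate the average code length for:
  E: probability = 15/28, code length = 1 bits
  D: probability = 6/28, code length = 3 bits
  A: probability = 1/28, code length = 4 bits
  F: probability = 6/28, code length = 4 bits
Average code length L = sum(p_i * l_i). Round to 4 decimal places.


Weighted contributions p_i * l_i:
  E: (15/28) * 1 = 15/28
  D: (6/28) * 3 = 18/28
  A: (1/28) * 4 = 4/28
  F: (6/28) * 4 = 24/28
Sum = (15 + 18 + 4 + 24)/28 = 61/28

L = 61/28 = 2.1786 bits/symbol


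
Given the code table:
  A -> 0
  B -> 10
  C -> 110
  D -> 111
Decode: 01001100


Decoding:
0 -> A
10 -> B
0 -> A
110 -> C
0 -> A


Result: ABACA


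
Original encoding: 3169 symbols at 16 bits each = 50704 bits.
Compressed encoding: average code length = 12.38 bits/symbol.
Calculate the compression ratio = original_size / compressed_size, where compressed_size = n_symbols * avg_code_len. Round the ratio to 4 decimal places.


original_size = n_symbols * orig_bits = 3169 * 16 = 50704 bits
compressed_size = n_symbols * avg_code_len = 3169 * 12.38 = 39232.22 bits
ratio = original_size / compressed_size = 50704 / 39232.22 = 1.2924

Compression ratio = 1.2924


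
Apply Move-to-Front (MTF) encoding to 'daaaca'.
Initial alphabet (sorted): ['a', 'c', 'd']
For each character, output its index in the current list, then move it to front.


MTF encoding:
'd': index 2 in ['a', 'c', 'd'] -> ['d', 'a', 'c']
'a': index 1 in ['d', 'a', 'c'] -> ['a', 'd', 'c']
'a': index 0 in ['a', 'd', 'c'] -> ['a', 'd', 'c']
'a': index 0 in ['a', 'd', 'c'] -> ['a', 'd', 'c']
'c': index 2 in ['a', 'd', 'c'] -> ['c', 'a', 'd']
'a': index 1 in ['c', 'a', 'd'] -> ['a', 'c', 'd']


Output: [2, 1, 0, 0, 2, 1]


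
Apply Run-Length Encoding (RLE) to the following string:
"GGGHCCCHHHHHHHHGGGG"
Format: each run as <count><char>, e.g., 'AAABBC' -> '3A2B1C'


Scanning runs left to right:
  i=0: run of 'G' x 3 -> '3G'
  i=3: run of 'H' x 1 -> '1H'
  i=4: run of 'C' x 3 -> '3C'
  i=7: run of 'H' x 8 -> '8H'
  i=15: run of 'G' x 4 -> '4G'

RLE = 3G1H3C8H4G


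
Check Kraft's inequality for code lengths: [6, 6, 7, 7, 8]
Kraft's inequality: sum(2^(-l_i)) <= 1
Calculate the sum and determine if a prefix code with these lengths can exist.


Sum = 2^(-6) + 2^(-6) + 2^(-7) + 2^(-7) + 2^(-8)
    = 0.015625 + 0.015625 + 0.0078125 + 0.0078125 + 0.00390625
    = 13/256 = 0.05078125
Since 0.05078125 <= 1, Kraft's inequality IS satisfied.
A prefix code with these lengths CAN exist.

Kraft sum = 0.05078125. Satisfied.


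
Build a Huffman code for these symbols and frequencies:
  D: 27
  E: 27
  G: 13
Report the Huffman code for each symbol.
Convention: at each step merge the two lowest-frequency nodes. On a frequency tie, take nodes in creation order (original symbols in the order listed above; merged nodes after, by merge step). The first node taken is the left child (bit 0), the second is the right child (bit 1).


Huffman tree construction:
Step 1: Merge G(13) + D(27) = 40
Step 2: Merge E(27) + (G+D)(40) = 67
Read each symbol's code off the tree from the root (left child = 0, right child = 1).

Codes:
  D: 11 (length 2)
  E: 0 (length 1)
  G: 10 (length 2)
Average code length: 107/67 = 1.5970 bits/symbol


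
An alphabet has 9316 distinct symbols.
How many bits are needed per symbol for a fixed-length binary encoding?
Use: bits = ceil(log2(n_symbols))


log2(9316) = 13.1855
Bracket: 2^13 = 8192 < 9316 <= 2^14 = 16384
So ceil(log2(9316)) = 14

bits = ceil(log2(9316)) = ceil(13.1855) = 14 bits


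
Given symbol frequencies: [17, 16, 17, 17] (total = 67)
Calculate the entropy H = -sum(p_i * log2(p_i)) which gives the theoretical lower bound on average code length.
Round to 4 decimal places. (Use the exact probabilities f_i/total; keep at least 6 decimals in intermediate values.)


Per-symbol terms -p_i * log2(p_i) with p_i = f_i/67:
  p = 17/67 = 0.253731: log2(p) = -1.978626, -p*log2(p) = 0.502040
  p = 16/67 = 0.238806: log2(p) = -2.066089, -p*log2(p) = 0.493394
  p = 17/67 = 0.253731: log2(p) = -1.978626, -p*log2(p) = 0.502040
  p = 17/67 = 0.253731: log2(p) = -1.978626, -p*log2(p) = 0.502040
H = 0.502040 + 0.493394 + 0.502040 + 0.502040 = 1.999514

H = 1.9995 bits/symbol


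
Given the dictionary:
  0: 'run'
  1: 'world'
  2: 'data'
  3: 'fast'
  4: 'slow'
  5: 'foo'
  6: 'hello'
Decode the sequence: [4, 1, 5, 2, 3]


Look up each index in the dictionary:
  4 -> 'slow'
  1 -> 'world'
  5 -> 'foo'
  2 -> 'data'
  3 -> 'fast'

Decoded: "slow world foo data fast"


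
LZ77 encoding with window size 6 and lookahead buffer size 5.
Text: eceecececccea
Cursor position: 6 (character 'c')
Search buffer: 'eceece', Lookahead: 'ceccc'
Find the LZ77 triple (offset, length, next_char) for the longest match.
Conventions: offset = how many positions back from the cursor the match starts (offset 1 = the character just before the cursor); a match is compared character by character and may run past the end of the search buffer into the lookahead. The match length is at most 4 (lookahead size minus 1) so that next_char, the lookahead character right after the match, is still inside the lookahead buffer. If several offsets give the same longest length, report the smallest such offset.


Try each offset into the search buffer:
  offset=1 (pos 5, char 'e'): match length 0
  offset=2 (pos 4, char 'c'): match length 3
  offset=3 (pos 3, char 'e'): match length 0
  offset=4 (pos 2, char 'e'): match length 0
  offset=5 (pos 1, char 'c'): match length 2
  offset=6 (pos 0, char 'e'): match length 0
Longest match has length 3 at offset 2.
next_char = character at position 6 + 3 = 9 -> 'c'

Best match: offset=2, length=3 (matching 'cec' starting at position 4)
LZ77 triple: (2, 3, 'c')


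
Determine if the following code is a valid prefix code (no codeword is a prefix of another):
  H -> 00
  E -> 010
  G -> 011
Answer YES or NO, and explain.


Checking each pair (does one codeword prefix another?):
  H='00' vs E='010': no prefix
  H='00' vs G='011': no prefix
  E='010' vs H='00': no prefix
  E='010' vs G='011': no prefix
  G='011' vs H='00': no prefix
  G='011' vs E='010': no prefix
No violation found over all pairs.

YES -- this is a valid prefix code. No codeword is a prefix of any other codeword.


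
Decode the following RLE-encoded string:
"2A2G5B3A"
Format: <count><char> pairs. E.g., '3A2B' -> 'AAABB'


Expanding each <count><char> pair:
  2A -> 'AA'
  2G -> 'GG'
  5B -> 'BBBBB'
  3A -> 'AAA'

Decoded = AAGGBBBBBAAA


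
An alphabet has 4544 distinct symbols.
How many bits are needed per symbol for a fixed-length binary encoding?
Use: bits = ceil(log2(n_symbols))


log2(4544) = 12.1497
Bracket: 2^12 = 4096 < 4544 <= 2^13 = 8192
So ceil(log2(4544)) = 13

bits = ceil(log2(4544)) = ceil(12.1497) = 13 bits


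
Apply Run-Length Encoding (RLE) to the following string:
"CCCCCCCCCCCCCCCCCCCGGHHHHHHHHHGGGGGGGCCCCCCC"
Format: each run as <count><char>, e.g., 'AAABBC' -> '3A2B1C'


Scanning runs left to right:
  i=0: run of 'C' x 19 -> '19C'
  i=19: run of 'G' x 2 -> '2G'
  i=21: run of 'H' x 9 -> '9H'
  i=30: run of 'G' x 7 -> '7G'
  i=37: run of 'C' x 7 -> '7C'

RLE = 19C2G9H7G7C


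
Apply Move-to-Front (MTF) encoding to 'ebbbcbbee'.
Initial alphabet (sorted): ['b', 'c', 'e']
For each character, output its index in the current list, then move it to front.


MTF encoding:
'e': index 2 in ['b', 'c', 'e'] -> ['e', 'b', 'c']
'b': index 1 in ['e', 'b', 'c'] -> ['b', 'e', 'c']
'b': index 0 in ['b', 'e', 'c'] -> ['b', 'e', 'c']
'b': index 0 in ['b', 'e', 'c'] -> ['b', 'e', 'c']
'c': index 2 in ['b', 'e', 'c'] -> ['c', 'b', 'e']
'b': index 1 in ['c', 'b', 'e'] -> ['b', 'c', 'e']
'b': index 0 in ['b', 'c', 'e'] -> ['b', 'c', 'e']
'e': index 2 in ['b', 'c', 'e'] -> ['e', 'b', 'c']
'e': index 0 in ['e', 'b', 'c'] -> ['e', 'b', 'c']


Output: [2, 1, 0, 0, 2, 1, 0, 2, 0]


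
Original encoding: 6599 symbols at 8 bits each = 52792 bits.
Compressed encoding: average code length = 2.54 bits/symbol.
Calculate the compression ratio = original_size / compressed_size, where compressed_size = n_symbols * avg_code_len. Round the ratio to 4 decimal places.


original_size = n_symbols * orig_bits = 6599 * 8 = 52792 bits
compressed_size = n_symbols * avg_code_len = 6599 * 2.54 = 16761.46 bits
ratio = original_size / compressed_size = 52792 / 16761.46 = 3.1496

Compression ratio = 3.1496


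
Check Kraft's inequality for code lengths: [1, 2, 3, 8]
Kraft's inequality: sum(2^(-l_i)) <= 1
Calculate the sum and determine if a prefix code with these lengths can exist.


Sum = 2^(-1) + 2^(-2) + 2^(-3) + 2^(-8)
    = 0.5 + 0.25 + 0.125 + 0.00390625
    = 225/256 = 0.87890625
Since 0.87890625 <= 1, Kraft's inequality IS satisfied.
A prefix code with these lengths CAN exist.

Kraft sum = 0.87890625. Satisfied.


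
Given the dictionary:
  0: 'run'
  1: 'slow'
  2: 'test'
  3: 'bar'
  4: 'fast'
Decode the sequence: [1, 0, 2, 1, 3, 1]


Look up each index in the dictionary:
  1 -> 'slow'
  0 -> 'run'
  2 -> 'test'
  1 -> 'slow'
  3 -> 'bar'
  1 -> 'slow'

Decoded: "slow run test slow bar slow"


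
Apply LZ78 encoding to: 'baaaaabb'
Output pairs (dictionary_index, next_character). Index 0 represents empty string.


LZ78 encoding steps:
Dictionary: {0: ''}
Step 1: w='' (idx 0), next='b' -> output (0, 'b'), add 'b' as idx 1
Step 2: w='' (idx 0), next='a' -> output (0, 'a'), add 'a' as idx 2
Step 3: w='a' (idx 2), next='a' -> output (2, 'a'), add 'aa' as idx 3
Step 4: w='aa' (idx 3), next='b' -> output (3, 'b'), add 'aab' as idx 4
Step 5: w='b' (idx 1), end of input -> output (1, '')


Encoded: [(0, 'b'), (0, 'a'), (2, 'a'), (3, 'b'), (1, '')]


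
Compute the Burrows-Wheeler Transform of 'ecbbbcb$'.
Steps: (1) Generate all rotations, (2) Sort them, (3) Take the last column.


Rotations (sorted):
  0: $ecbbbcb -> last char: b
  1: b$ecbbbc -> last char: c
  2: bbbcb$ec -> last char: c
  3: bbcb$ecb -> last char: b
  4: bcb$ecbb -> last char: b
  5: cb$ecbbb -> last char: b
  6: cbbbcb$e -> last char: e
  7: ecbbbcb$ -> last char: $


BWT = bccbbbe$


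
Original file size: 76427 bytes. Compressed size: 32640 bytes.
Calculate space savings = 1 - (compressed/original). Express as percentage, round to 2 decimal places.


ratio = compressed/original = 32640/76427 = 0.427074
savings = 1 - ratio = 1 - 0.427074 = 0.572926
as a percentage: 0.572926 * 100 = 57.29%

Space savings = 1 - 32640/76427 = 57.29%


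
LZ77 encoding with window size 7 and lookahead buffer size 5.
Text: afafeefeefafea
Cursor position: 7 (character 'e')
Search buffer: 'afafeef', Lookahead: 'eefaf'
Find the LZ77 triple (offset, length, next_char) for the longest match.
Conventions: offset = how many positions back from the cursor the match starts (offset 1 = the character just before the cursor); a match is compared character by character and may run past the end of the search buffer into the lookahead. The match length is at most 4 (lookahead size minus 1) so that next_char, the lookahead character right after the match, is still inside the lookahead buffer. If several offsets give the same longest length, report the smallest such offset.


Try each offset into the search buffer:
  offset=1 (pos 6, char 'f'): match length 0
  offset=2 (pos 5, char 'e'): match length 1
  offset=3 (pos 4, char 'e'): match length 3
  offset=4 (pos 3, char 'f'): match length 0
  offset=5 (pos 2, char 'a'): match length 0
  offset=6 (pos 1, char 'f'): match length 0
  offset=7 (pos 0, char 'a'): match length 0
Longest match has length 3 at offset 3.
next_char = character at position 7 + 3 = 10 -> 'a'

Best match: offset=3, length=3 (matching 'eef' starting at position 4)
LZ77 triple: (3, 3, 'a')


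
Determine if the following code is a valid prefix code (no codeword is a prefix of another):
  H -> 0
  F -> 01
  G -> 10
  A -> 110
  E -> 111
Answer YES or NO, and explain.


Checking each pair (does one codeword prefix another?):
  H='0' vs F='01': prefix -- VIOLATION

NO -- this is NOT a valid prefix code. H (0) is a prefix of F (01).


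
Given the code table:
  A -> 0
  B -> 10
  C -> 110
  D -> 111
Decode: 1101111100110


Decoding:
110 -> C
111 -> D
110 -> C
0 -> A
110 -> C


Result: CDCAC


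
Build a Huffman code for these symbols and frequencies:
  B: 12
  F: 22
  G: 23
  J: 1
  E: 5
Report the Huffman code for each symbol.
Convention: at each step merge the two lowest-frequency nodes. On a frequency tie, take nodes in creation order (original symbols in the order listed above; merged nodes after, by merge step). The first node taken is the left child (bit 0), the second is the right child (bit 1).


Huffman tree construction:
Step 1: Merge J(1) + E(5) = 6
Step 2: Merge (J+E)(6) + B(12) = 18
Step 3: Merge ((J+E)+B)(18) + F(22) = 40
Step 4: Merge G(23) + (((J+E)+B)+F)(40) = 63
Read each symbol's code off the tree from the root (left child = 0, right child = 1).

Codes:
  B: 101 (length 3)
  F: 11 (length 2)
  G: 0 (length 1)
  J: 1000 (length 4)
  E: 1001 (length 4)
Average code length: 127/63 = 2.0159 bits/symbol


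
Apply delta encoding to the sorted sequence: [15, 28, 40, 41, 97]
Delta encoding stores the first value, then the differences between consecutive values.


First value: 15
Deltas:
  28 - 15 = 13
  40 - 28 = 12
  41 - 40 = 1
  97 - 41 = 56


Delta encoded: [15, 13, 12, 1, 56]


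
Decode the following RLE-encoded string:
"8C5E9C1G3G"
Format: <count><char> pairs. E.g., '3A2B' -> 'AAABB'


Expanding each <count><char> pair:
  8C -> 'CCCCCCCC'
  5E -> 'EEEEE'
  9C -> 'CCCCCCCCC'
  1G -> 'G'
  3G -> 'GGG'

Decoded = CCCCCCCCEEEEECCCCCCCCCGGGG


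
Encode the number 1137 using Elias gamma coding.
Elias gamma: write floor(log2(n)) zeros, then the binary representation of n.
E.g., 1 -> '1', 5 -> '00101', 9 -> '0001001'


num_bits = floor(log2(1137)) + 1 = 11
leading_zeros = num_bits - 1 = 10
binary(1137) = 10001110001

Elias gamma(1137) = '0000000000' + '10001110001' = 000000000010001110001 (21 bits)


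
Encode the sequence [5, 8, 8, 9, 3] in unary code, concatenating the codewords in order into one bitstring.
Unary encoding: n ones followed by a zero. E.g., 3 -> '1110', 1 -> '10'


Encode each number as n ones followed by a terminating 0:
  5 -> 111110 (6 bits)
  8 -> 111111110 (9 bits)
  8 -> 111111110 (9 bits)
  9 -> 1111111110 (10 bits)
  3 -> 1110 (4 bits)
Total length = 6 + 9 + 9 + 10 + 4 = 38 bits.

Unary([5, 8, 8, 9, 3]) = 11111011111111011111111011111111101110 (38 bits)


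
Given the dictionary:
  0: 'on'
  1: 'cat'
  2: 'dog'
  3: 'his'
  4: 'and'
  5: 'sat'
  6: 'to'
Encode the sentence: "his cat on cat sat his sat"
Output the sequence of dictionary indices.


Look up each word in the dictionary:
  'his' -> 3
  'cat' -> 1
  'on' -> 0
  'cat' -> 1
  'sat' -> 5
  'his' -> 3
  'sat' -> 5

Encoded: [3, 1, 0, 1, 5, 3, 5]


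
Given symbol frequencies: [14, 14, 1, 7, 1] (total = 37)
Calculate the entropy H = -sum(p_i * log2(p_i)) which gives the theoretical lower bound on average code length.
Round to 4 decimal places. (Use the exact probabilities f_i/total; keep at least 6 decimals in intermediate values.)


Per-symbol terms -p_i * log2(p_i) with p_i = f_i/37:
  p = 14/37 = 0.378378: log2(p) = -1.402098, -p*log2(p) = 0.530524
  p = 14/37 = 0.378378: log2(p) = -1.402098, -p*log2(p) = 0.530524
  p = 1/37 = 0.027027: log2(p) = -5.209453, -p*log2(p) = 0.140796
  p = 7/37 = 0.189189: log2(p) = -2.402098, -p*log2(p) = 0.454451
  p = 1/37 = 0.027027: log2(p) = -5.209453, -p*log2(p) = 0.140796
H = 0.530524 + 0.530524 + 0.140796 + 0.454451 + 0.140796 = 1.797091

H = 1.7971 bits/symbol


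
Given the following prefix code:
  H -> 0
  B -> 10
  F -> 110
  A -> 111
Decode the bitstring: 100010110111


Decoding step by step:
Bits 10 -> B
Bits 0 -> H
Bits 0 -> H
Bits 10 -> B
Bits 110 -> F
Bits 111 -> A


Decoded message: BHHBFA


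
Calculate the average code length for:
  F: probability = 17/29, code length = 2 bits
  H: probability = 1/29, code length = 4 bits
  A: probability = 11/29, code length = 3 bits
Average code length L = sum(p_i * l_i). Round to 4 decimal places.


Weighted contributions p_i * l_i:
  F: (17/29) * 2 = 34/29
  H: (1/29) * 4 = 4/29
  A: (11/29) * 3 = 33/29
Sum = (34 + 4 + 33)/29 = 71/29

L = 71/29 = 2.4483 bits/symbol


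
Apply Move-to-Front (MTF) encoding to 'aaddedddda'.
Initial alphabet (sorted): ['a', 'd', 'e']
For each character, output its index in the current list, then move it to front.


MTF encoding:
'a': index 0 in ['a', 'd', 'e'] -> ['a', 'd', 'e']
'a': index 0 in ['a', 'd', 'e'] -> ['a', 'd', 'e']
'd': index 1 in ['a', 'd', 'e'] -> ['d', 'a', 'e']
'd': index 0 in ['d', 'a', 'e'] -> ['d', 'a', 'e']
'e': index 2 in ['d', 'a', 'e'] -> ['e', 'd', 'a']
'd': index 1 in ['e', 'd', 'a'] -> ['d', 'e', 'a']
'd': index 0 in ['d', 'e', 'a'] -> ['d', 'e', 'a']
'd': index 0 in ['d', 'e', 'a'] -> ['d', 'e', 'a']
'd': index 0 in ['d', 'e', 'a'] -> ['d', 'e', 'a']
'a': index 2 in ['d', 'e', 'a'] -> ['a', 'd', 'e']


Output: [0, 0, 1, 0, 2, 1, 0, 0, 0, 2]
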